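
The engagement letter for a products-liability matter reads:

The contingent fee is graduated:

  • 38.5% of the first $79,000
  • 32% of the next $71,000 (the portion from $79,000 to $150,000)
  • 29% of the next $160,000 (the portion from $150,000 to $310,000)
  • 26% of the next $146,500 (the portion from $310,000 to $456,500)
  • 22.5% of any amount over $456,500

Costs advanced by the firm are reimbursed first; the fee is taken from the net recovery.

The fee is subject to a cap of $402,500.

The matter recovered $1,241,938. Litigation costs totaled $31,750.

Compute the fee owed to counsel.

$307,204.80

Fee base (net of costs): $1,241,938 − $31,750 = $1,210,188
First $79,000 at 38.5% = $30,415.00
Next $71,000 at 32% = $22,720.00
Next $160,000 at 29% = $46,400.00
Next $146,500 at 26% = $38,090.00
Remaining $753,688 at 22.5% = $169,579.80
Fee: $30,415.00 + $22,720.00 + $46,400.00 + $38,090.00 + $169,579.80 = $307,204.80
$307,204.80 is under the $402,500 cap.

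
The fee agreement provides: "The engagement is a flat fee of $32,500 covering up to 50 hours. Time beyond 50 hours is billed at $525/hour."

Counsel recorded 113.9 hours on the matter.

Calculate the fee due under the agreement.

$66,047.50

Flat fee: $32,500.00
Excess hours: 113.9 − 50 = 63.9
Overrun: 63.9 × $525 = $33,547.50
Total: $32,500.00 + $33,547.50 = $66,047.50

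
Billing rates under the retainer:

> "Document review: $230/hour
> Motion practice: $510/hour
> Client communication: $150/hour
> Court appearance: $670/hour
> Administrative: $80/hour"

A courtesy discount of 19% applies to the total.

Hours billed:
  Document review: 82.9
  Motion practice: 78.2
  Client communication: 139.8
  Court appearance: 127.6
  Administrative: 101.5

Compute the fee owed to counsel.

Document review: 82.9 × $230 = $19,067.00
Motion practice: 78.2 × $510 = $39,882.00
Client communication: 139.8 × $150 = $20,970.00
Court appearance: 127.6 × $670 = $85,492.00
Administrative: 101.5 × $80 = $8,120.00
Subtotal: $173,531.00
Less 19% discount: −$32,970.89
Total: $173,531.00 − $32,970.89 = $140,560.11

$140,560.11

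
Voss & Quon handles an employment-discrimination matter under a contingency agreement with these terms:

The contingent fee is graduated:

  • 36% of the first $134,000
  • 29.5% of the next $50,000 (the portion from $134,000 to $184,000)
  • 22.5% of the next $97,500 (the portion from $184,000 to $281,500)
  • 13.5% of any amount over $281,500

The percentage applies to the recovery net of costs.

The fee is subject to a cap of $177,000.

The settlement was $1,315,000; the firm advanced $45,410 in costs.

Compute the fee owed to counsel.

Fee base (net of costs): $1,315,000 − $45,410 = $1,269,590
First $134,000 at 36% = $48,240.00
Next $50,000 at 29.5% = $14,750.00
Next $97,500 at 22.5% = $21,937.50
Remaining $988,090 at 13.5% = $133,392.15
Fee: $48,240.00 + $14,750.00 + $21,937.50 + $133,392.15 = $218,319.65
$218,319.65 exceeds the $177,000 cap, so the fee is capped at $177,000.00.

$177,000.00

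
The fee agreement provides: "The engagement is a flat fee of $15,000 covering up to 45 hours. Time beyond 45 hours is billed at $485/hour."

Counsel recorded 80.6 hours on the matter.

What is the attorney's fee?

$32,266.00

Flat fee: $15,000.00
Excess hours: 80.6 − 45 = 35.6
Overrun: 35.6 × $485 = $17,266.00
Total: $15,000.00 + $17,266.00 = $32,266.00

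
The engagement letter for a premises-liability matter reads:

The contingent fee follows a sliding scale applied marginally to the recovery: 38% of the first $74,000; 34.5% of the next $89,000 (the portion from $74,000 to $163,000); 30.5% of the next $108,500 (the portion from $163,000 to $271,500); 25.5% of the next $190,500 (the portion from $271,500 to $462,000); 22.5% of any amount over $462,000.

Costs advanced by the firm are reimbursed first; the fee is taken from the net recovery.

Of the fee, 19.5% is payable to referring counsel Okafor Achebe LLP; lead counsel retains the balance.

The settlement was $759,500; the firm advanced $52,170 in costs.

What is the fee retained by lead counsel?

Fee base (net of costs): $759,500 − $52,170 = $707,330
First $74,000 at 38% = $28,120.00
Next $89,000 at 34.5% = $30,705.00
Next $108,500 at 30.5% = $33,092.50
Next $190,500 at 25.5% = $48,577.50
Remaining $245,330 at 22.5% = $55,199.25
Fee: $28,120.00 + $30,705.00 + $33,092.50 + $48,577.50 + $55,199.25 = $195,694.25
Referral share: 19.5% of $195,694.25 = $38,160.38; lead counsel retains $195,694.25 − $38,160.38 = $157,533.87.

$157,533.87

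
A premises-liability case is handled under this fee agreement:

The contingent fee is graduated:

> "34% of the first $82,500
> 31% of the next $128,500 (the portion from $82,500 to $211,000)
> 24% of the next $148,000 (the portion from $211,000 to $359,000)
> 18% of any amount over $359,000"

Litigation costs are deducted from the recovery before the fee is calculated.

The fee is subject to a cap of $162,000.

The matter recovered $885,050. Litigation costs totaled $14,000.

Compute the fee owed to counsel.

$162,000.00

Fee base (net of costs): $885,050 − $14,000 = $871,050
First $82,500 at 34% = $28,050.00
Next $128,500 at 31% = $39,835.00
Next $148,000 at 24% = $35,520.00
Remaining $512,050 at 18% = $92,169.00
Fee: $28,050.00 + $39,835.00 + $35,520.00 + $92,169.00 = $195,574.00
$195,574.00 exceeds the $162,000 cap, so the fee is capped at $162,000.00.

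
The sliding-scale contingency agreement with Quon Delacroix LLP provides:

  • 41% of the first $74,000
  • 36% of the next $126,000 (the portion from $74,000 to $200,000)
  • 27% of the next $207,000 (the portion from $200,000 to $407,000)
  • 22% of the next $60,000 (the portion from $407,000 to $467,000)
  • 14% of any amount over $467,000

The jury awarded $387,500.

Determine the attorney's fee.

$126,325.00

First $74,000 at 41% = $30,340.00
Next $126,000 at 36% = $45,360.00
Remaining $187,500 at 27% = $50,625.00
Fee: $30,340.00 + $45,360.00 + $50,625.00 = $126,325.00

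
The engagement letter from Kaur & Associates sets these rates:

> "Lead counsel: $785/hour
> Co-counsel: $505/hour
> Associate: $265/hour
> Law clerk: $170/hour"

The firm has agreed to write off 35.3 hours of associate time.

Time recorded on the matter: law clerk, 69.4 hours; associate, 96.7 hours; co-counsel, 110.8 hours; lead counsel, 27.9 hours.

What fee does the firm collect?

Lead counsel: 27.9 × $785 = $21,901.50
Co-counsel: 110.8 × $505 = $55,954.00
Associate: 96.7 × $265 = $25,625.50
Law clerk: 69.4 × $170 = $11,798.00
Subtotal: $115,279.00
Write-off: 35.3 × $265 = $9,354.50
Total: $115,279.00 − $9,354.50 = $105,924.50

$105,924.50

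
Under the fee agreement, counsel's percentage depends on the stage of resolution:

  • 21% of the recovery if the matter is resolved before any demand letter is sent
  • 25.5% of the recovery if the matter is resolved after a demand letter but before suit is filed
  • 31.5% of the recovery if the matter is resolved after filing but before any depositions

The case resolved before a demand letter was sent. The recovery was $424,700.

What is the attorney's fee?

The matter resolved before a demand letter was sent, so the 21% rate applies.
$424,700 × 21% = $89,187.00

$89,187.00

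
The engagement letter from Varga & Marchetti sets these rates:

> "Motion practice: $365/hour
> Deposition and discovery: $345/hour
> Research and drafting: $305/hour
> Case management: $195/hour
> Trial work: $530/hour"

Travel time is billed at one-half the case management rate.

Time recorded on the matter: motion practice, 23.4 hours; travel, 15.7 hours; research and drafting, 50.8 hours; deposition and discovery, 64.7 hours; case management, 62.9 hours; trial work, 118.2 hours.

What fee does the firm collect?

$122,798.75

Motion practice: 23.4 × $365 = $8,541.00
Deposition and discovery: 64.7 × $345 = $22,321.50
Research and drafting: 50.8 × $305 = $15,494.00
Case management: 62.9 × $195 = $12,265.50
Trial work: 118.2 × $530 = $62,646.00
Subtotal: $8,541.00 + $22,321.50 + $15,494.00 + $12,265.50 + $62,646.00 = $121,268.00
Travel: 15.7 × ($195 ÷ 2) = 15.7 × $97.50 = $1,530.75
Total: $121,268.00 + $1,530.75 = $122,798.75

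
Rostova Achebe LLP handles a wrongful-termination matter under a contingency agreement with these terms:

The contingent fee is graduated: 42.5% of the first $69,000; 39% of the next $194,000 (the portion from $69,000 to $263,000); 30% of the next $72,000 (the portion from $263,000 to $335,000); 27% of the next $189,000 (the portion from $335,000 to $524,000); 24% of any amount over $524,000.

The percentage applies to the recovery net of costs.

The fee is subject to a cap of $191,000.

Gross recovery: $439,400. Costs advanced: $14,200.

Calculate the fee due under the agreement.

$150,939.00

Fee base (net of costs): $439,400 − $14,200 = $425,200
First $69,000 at 42.5% = $29,325.00
Next $194,000 at 39% = $75,660.00
Next $72,000 at 30% = $21,600.00
Remaining $90,200 at 27% = $24,354.00
Fee: $29,325.00 + $75,660.00 + $21,600.00 + $24,354.00 = $150,939.00
$150,939.00 is under the $191,000 cap.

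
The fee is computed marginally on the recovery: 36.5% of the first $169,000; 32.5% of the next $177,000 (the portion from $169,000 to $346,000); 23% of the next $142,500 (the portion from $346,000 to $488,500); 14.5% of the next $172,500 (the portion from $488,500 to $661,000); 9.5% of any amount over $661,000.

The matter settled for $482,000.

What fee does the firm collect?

$150,490.00

First $169,000 at 36.5% = $61,685.00
Next $177,000 at 32.5% = $57,525.00
Remaining $136,000 at 23% = $31,280.00
Fee: $61,685.00 + $57,525.00 + $31,280.00 = $150,490.00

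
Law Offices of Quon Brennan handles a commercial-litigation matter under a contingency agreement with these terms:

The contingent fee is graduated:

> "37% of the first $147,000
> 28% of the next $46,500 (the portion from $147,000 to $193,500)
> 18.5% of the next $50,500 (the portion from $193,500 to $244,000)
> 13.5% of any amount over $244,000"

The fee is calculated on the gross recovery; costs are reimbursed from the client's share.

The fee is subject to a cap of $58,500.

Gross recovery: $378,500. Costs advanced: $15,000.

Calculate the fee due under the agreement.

Fee base is the gross recovery, $378,500; costs are reimbursed separately.
First $147,000 at 37% = $54,390.00
Next $46,500 at 28% = $13,020.00
Next $50,500 at 18.5% = $9,342.50
Remaining $134,500 at 13.5% = $18,157.50
Fee: $54,390.00 + $13,020.00 + $9,342.50 + $18,157.50 = $94,910.00
$94,910.00 exceeds the $58,500 cap, so the fee is capped at $58,500.00.

$58,500.00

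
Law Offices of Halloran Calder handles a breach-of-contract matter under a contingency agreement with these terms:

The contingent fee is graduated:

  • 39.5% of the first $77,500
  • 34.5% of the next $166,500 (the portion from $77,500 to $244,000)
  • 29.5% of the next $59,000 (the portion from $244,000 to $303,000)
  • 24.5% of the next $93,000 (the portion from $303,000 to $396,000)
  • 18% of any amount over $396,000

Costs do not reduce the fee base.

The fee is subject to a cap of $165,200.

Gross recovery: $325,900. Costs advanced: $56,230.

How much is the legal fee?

$111,070.50

Fee base is the gross recovery, $325,900; costs are reimbursed separately.
First $77,500 at 39.5% = $30,612.50
Next $166,500 at 34.5% = $57,442.50
Next $59,000 at 29.5% = $17,405.00
Remaining $22,900 at 24.5% = $5,610.50
Fee: $30,612.50 + $57,442.50 + $17,405.00 + $5,610.50 = $111,070.50
$111,070.50 is under the $165,200 cap.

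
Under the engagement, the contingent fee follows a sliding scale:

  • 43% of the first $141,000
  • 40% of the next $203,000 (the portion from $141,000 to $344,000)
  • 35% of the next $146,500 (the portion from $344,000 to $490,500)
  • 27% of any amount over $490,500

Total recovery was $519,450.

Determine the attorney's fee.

$200,921.50

First $141,000 at 43% = $60,630.00
Next $203,000 at 40% = $81,200.00
Next $146,500 at 35% = $51,275.00
Remaining $28,950 at 27% = $7,816.50
Fee: $60,630.00 + $81,200.00 + $51,275.00 + $7,816.50 = $200,921.50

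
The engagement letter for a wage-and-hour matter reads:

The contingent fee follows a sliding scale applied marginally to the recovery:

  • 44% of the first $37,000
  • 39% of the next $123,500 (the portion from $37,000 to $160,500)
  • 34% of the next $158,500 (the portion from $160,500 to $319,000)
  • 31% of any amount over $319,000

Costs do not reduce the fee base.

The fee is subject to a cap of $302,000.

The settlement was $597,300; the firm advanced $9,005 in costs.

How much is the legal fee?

$204,608.00

Fee base is the gross recovery, $597,300; costs are reimbursed separately.
First $37,000 at 44% = $16,280.00
Next $123,500 at 39% = $48,165.00
Next $158,500 at 34% = $53,890.00
Remaining $278,300 at 31% = $86,273.00
Fee: $16,280.00 + $48,165.00 + $53,890.00 + $86,273.00 = $204,608.00
$204,608.00 is under the $302,000 cap.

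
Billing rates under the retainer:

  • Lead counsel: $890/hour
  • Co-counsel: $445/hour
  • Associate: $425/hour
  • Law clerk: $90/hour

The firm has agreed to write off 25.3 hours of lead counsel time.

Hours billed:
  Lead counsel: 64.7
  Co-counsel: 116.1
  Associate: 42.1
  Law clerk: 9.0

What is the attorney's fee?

Lead counsel: 64.7 × $890 = $57,583.00
Co-counsel: 116.1 × $445 = $51,664.50
Associate: 42.1 × $425 = $17,892.50
Law clerk: 9.0 × $90 = $810.00
Subtotal: $127,950.00
Write-off: 25.3 × $890 = $22,517.00
Total: $127,950.00 − $22,517.00 = $105,433.00

$105,433.00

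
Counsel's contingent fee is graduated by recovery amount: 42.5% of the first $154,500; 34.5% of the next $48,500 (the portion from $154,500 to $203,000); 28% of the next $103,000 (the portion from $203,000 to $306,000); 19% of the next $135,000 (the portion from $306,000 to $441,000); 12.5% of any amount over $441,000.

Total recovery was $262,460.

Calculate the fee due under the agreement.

$99,043.80

First $154,500 at 42.5% = $65,662.50
Next $48,500 at 34.5% = $16,732.50
Remaining $59,460 at 28% = $16,648.80
Fee: $65,662.50 + $16,732.50 + $16,648.80 = $99,043.80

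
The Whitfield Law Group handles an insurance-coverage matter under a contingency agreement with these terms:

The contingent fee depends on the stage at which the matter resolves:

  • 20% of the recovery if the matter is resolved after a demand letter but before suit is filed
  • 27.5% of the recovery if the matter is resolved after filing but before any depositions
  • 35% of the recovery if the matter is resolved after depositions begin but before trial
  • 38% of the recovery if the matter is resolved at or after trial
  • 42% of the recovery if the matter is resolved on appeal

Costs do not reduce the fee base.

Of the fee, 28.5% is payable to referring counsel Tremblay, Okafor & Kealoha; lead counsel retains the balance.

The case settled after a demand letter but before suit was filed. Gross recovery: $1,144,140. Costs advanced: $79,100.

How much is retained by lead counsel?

$163,612.02

Fee base is the gross recovery, $1,144,140; costs are reimbursed separately.
The matter settled after a demand letter but before suit was filed, so the 20% rate applies.
$1,144,140 × 20% = $228,828.00
Referral share: 28.5% of $228,828.00 = $65,215.98; lead counsel retains $228,828.00 − $65,215.98 = $163,612.02.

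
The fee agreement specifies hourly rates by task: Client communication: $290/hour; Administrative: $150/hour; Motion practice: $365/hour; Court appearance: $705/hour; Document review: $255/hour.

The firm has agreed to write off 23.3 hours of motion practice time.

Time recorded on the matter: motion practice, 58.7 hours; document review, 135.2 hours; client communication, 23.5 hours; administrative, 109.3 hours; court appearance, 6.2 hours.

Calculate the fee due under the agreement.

$74,978.00

Client communication: 23.5 × $290 = $6,815.00
Administrative: 109.3 × $150 = $16,395.00
Motion practice: 58.7 × $365 = $21,425.50
Court appearance: 6.2 × $705 = $4,371.00
Document review: 135.2 × $255 = $34,476.00
Subtotal: $83,482.50
Write-off: 23.3 × $365 = $8,504.50
Total: $83,482.50 − $8,504.50 = $74,978.00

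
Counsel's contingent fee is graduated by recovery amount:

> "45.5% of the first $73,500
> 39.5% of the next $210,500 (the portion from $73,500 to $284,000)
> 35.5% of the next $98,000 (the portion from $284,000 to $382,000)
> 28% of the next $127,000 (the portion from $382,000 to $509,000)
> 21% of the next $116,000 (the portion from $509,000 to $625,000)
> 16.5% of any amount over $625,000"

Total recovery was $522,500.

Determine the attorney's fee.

$189,775.00

First $73,500 at 45.5% = $33,442.50
Next $210,500 at 39.5% = $83,147.50
Next $98,000 at 35.5% = $34,790.00
Next $127,000 at 28% = $35,560.00
Remaining $13,500 at 21% = $2,835.00
Fee: $33,442.50 + $83,147.50 + $34,790.00 + $35,560.00 + $2,835.00 = $189,775.00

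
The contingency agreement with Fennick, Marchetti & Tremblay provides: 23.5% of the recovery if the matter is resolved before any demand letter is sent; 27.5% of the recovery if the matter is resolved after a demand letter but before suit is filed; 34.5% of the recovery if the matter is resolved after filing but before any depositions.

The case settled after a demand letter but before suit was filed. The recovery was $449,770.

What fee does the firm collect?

The matter settled after a demand letter but before suit was filed, so the 27.5% rate applies.
$449,770 × 27.5% = $123,686.75

$123,686.75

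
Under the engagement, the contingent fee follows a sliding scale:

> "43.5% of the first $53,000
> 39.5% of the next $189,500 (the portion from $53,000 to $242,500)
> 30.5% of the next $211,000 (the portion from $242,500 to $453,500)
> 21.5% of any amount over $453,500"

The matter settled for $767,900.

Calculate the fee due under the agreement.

$229,858.50

First $53,000 at 43.5% = $23,055.00
Next $189,500 at 39.5% = $74,852.50
Next $211,000 at 30.5% = $64,355.00
Remaining $314,400 at 21.5% = $67,596.00
Fee: $23,055.00 + $74,852.50 + $64,355.00 + $67,596.00 = $229,858.50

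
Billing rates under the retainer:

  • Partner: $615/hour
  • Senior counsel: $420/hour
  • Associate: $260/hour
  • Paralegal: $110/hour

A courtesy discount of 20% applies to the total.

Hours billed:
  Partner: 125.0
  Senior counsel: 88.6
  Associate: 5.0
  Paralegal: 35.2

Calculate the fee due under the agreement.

$95,407.20

Partner: 125.0 × $615 = $76,875.00
Senior counsel: 88.6 × $420 = $37,212.00
Associate: 5.0 × $260 = $1,300.00
Paralegal: 35.2 × $110 = $3,872.00
Subtotal: $119,259.00
Less 20% discount: −$23,851.80
Total: $119,259.00 − $23,851.80 = $95,407.20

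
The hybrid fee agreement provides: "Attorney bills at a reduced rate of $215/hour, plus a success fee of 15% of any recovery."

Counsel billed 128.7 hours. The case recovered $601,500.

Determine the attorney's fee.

$117,895.50

Hourly: 128.7 × $215 = $27,670.50
Success fee: 15% of $601,500 = $90,225.00
Total: $27,670.50 + $90,225.00 = $117,895.50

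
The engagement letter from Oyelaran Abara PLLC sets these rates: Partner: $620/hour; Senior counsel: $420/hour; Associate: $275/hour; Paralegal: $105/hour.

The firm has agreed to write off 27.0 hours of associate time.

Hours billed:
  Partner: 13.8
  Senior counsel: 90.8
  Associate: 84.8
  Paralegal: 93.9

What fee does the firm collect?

Partner: 13.8 × $620 = $8,556.00
Senior counsel: 90.8 × $420 = $38,136.00
Associate: 84.8 × $275 = $23,320.00
Paralegal: 93.9 × $105 = $9,859.50
Subtotal: $79,871.50
Write-off: 27.0 × $275 = $7,425.00
Total: $79,871.50 − $7,425.00 = $72,446.50

$72,446.50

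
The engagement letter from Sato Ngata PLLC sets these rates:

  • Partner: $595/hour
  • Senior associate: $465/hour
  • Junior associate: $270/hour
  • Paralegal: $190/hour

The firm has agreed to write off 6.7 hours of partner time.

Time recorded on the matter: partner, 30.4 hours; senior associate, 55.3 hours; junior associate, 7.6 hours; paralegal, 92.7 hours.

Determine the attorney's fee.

$59,481.00

Partner: 30.4 × $595 = $18,088.00
Senior associate: 55.3 × $465 = $25,714.50
Junior associate: 7.6 × $270 = $2,052.00
Paralegal: 92.7 × $190 = $17,613.00
Subtotal: $63,467.50
Write-off: 6.7 × $595 = $3,986.50
Total: $63,467.50 − $3,986.50 = $59,481.00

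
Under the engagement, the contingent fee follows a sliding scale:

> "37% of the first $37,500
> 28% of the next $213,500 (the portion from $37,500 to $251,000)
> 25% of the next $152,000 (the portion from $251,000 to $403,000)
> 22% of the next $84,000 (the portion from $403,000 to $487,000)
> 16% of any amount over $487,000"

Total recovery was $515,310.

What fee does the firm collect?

First $37,500 at 37% = $13,875.00
Next $213,500 at 28% = $59,780.00
Next $152,000 at 25% = $38,000.00
Next $84,000 at 22% = $18,480.00
Remaining $28,310 at 16% = $4,529.60
Fee: $13,875.00 + $59,780.00 + $38,000.00 + $18,480.00 + $4,529.60 = $134,664.60

$134,664.60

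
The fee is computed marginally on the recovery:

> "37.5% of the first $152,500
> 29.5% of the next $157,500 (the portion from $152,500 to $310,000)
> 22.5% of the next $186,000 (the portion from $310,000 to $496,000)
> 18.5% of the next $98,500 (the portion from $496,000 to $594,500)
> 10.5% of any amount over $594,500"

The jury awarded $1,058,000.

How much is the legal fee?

First $152,500 at 37.5% = $57,187.50
Next $157,500 at 29.5% = $46,462.50
Next $186,000 at 22.5% = $41,850.00
Next $98,500 at 18.5% = $18,222.50
Remaining $463,500 at 10.5% = $48,667.50
Fee: $57,187.50 + $46,462.50 + $41,850.00 + $18,222.50 + $48,667.50 = $212,390.00

$212,390.00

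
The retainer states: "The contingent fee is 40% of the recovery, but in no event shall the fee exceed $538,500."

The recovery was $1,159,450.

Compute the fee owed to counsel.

$463,780.00

40% of $1,159,450 = $463,780.00
That is under the $538,500 cap.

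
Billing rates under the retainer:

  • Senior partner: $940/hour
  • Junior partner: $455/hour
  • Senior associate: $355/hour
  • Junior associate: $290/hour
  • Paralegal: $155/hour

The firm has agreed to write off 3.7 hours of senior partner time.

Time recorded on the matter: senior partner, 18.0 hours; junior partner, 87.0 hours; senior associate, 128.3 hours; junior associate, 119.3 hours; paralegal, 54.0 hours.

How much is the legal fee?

$141,540.50

Senior partner: 18.0 × $940 = $16,920.00
Junior partner: 87.0 × $455 = $39,585.00
Senior associate: 128.3 × $355 = $45,546.50
Junior associate: 119.3 × $290 = $34,597.00
Paralegal: 54.0 × $155 = $8,370.00
Subtotal: $145,018.50
Write-off: 3.7 × $940 = $3,478.00
Total: $145,018.50 − $3,478.00 = $141,540.50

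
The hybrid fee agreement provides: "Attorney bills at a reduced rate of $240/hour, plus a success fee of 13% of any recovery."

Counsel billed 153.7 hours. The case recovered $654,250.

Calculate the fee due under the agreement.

$121,940.50

Hourly: 153.7 × $240 = $36,888.00
Success fee: 13% of $654,250 = $85,052.50
Total: $36,888.00 + $85,052.50 = $121,940.50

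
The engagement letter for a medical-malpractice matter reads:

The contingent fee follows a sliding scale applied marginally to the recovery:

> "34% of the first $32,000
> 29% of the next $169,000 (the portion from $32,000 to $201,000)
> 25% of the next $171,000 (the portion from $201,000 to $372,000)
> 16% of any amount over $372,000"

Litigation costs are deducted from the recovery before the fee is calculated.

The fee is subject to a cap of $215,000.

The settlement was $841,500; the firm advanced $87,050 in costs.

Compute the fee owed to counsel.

$163,832.00

Fee base (net of costs): $841,500 − $87,050 = $754,450
First $32,000 at 34% = $10,880.00
Next $169,000 at 29% = $49,010.00
Next $171,000 at 25% = $42,750.00
Remaining $382,450 at 16% = $61,192.00
Fee: $10,880.00 + $49,010.00 + $42,750.00 + $61,192.00 = $163,832.00
$163,832.00 is under the $215,000 cap.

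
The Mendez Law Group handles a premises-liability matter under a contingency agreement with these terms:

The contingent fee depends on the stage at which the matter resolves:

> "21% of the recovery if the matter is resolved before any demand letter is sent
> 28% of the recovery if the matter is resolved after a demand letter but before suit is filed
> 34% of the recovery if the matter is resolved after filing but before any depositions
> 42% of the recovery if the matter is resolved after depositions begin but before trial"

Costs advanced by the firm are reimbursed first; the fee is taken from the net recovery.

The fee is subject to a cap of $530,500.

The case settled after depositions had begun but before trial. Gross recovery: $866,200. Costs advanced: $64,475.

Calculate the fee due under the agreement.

Fee base (net of costs): $866,200 − $64,475 = $801,725
The matter settled after depositions had begun but before trial, so the 42% rate applies.
$801,725 × 42% = $336,724.50
$336,724.50 is under the $530,500 cap.

$336,724.50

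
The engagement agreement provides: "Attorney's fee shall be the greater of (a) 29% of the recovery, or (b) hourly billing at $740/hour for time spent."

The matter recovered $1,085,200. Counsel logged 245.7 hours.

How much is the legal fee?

(a) 29% of $1,085,200 = $314,708.00
(b) 245.7 × $740 = $181,818.00
The greater is (a): $314,708.00.

$314,708.00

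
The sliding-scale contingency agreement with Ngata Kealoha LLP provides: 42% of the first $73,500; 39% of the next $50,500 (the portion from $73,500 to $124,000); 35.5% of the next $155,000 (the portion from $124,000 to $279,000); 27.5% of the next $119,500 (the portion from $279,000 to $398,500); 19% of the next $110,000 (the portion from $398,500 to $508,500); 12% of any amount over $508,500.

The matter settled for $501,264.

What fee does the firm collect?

$157,977.66

First $73,500 at 42% = $30,870.00
Next $50,500 at 39% = $19,695.00
Next $155,000 at 35.5% = $55,025.00
Next $119,500 at 27.5% = $32,862.50
Remaining $102,764 at 19% = $19,525.16
Fee: $30,870.00 + $19,695.00 + $55,025.00 + $32,862.50 + $19,525.16 = $157,977.66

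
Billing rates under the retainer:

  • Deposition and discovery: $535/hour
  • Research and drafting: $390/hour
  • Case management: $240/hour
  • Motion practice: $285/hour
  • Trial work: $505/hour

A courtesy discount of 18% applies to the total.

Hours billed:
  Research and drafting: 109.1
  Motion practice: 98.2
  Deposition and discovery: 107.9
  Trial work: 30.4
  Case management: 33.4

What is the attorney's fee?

$124,337.01

Deposition and discovery: 107.9 × $535 = $57,726.50
Research and drafting: 109.1 × $390 = $42,549.00
Case management: 33.4 × $240 = $8,016.00
Motion practice: 98.2 × $285 = $27,987.00
Trial work: 30.4 × $505 = $15,352.00
Subtotal: $151,630.50
Less 18% discount: −$27,293.49
Total: $151,630.50 − $27,293.49 = $124,337.01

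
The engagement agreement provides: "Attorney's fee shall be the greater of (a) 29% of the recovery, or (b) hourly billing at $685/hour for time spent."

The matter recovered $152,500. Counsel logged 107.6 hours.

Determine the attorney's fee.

$73,706.00

(a) 29% of $152,500 = $44,225.00
(b) 107.6 × $685 = $73,706.00
The greater is (b): $73,706.00.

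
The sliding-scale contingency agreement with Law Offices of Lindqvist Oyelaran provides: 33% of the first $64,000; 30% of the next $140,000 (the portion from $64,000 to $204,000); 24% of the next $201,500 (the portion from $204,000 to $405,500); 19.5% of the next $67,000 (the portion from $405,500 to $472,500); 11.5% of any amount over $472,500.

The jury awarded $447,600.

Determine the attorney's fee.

First $64,000 at 33% = $21,120.00
Next $140,000 at 30% = $42,000.00
Next $201,500 at 24% = $48,360.00
Remaining $42,100 at 19.5% = $8,209.50
Fee: $21,120.00 + $42,000.00 + $48,360.00 + $8,209.50 = $119,689.50

$119,689.50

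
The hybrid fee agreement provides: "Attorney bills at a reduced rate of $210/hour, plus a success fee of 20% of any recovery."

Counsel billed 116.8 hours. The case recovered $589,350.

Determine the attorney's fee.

Hourly: 116.8 × $210 = $24,528.00
Success fee: 20% of $589,350 = $117,870.00
Total: $24,528.00 + $117,870.00 = $142,398.00

$142,398.00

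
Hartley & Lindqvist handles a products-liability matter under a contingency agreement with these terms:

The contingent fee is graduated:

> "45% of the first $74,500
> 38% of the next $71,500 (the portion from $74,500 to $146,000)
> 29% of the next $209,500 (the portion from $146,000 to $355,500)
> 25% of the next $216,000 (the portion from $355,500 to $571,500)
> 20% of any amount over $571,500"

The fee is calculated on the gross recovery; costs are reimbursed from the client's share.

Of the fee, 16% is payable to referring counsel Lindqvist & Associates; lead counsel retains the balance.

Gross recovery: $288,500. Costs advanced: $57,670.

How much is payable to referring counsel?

$16,323.20

Fee base is the gross recovery, $288,500; costs are reimbursed separately.
First $74,500 at 45% = $33,525.00
Next $71,500 at 38% = $27,170.00
Remaining $142,500 at 29% = $41,325.00
Fee: $33,525.00 + $27,170.00 + $41,325.00 = $102,020.00
Referral share: 16% of $102,020.00 = $16,323.20; lead counsel retains $102,020.00 − $16,323.20 = $85,696.80.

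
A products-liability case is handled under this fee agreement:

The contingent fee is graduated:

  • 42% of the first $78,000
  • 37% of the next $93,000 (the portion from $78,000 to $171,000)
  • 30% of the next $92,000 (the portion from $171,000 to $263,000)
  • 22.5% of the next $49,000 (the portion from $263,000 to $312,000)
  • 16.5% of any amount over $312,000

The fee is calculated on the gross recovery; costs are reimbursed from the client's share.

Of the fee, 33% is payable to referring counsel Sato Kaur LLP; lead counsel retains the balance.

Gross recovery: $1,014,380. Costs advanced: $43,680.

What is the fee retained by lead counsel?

Fee base is the gross recovery, $1,014,380; costs are reimbursed separately.
First $78,000 at 42% = $32,760.00
Next $93,000 at 37% = $34,410.00
Next $92,000 at 30% = $27,600.00
Next $49,000 at 22.5% = $11,025.00
Remaining $702,380 at 16.5% = $115,892.70
Fee: $32,760.00 + $34,410.00 + $27,600.00 + $11,025.00 + $115,892.70 = $221,687.70
Referral share: 33% of $221,687.70 = $73,156.94; lead counsel retains $221,687.70 − $73,156.94 = $148,530.76.

$148,530.76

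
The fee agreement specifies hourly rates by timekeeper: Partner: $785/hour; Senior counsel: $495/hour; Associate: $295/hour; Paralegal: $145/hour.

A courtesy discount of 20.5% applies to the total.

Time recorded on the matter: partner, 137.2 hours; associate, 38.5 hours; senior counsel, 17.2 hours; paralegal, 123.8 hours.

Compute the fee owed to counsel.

Partner: 137.2 × $785 = $107,702.00
Senior counsel: 17.2 × $495 = $8,514.00
Associate: 38.5 × $295 = $11,357.50
Paralegal: 123.8 × $145 = $17,951.00
Subtotal: $145,524.50
Less 20.5% discount: −$29,832.52
Total: $145,524.50 − $29,832.52 = $115,691.98

$115,691.98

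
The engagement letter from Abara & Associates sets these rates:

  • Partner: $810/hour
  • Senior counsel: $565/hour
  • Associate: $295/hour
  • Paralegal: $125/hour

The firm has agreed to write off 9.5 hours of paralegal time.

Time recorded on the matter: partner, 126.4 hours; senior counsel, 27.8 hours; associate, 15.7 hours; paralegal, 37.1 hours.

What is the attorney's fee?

Partner: 126.4 × $810 = $102,384.00
Senior counsel: 27.8 × $565 = $15,707.00
Associate: 15.7 × $295 = $4,631.50
Paralegal: 37.1 × $125 = $4,637.50
Subtotal: $127,360.00
Write-off: 9.5 × $125 = $1,187.50
Total: $127,360.00 − $1,187.50 = $126,172.50

$126,172.50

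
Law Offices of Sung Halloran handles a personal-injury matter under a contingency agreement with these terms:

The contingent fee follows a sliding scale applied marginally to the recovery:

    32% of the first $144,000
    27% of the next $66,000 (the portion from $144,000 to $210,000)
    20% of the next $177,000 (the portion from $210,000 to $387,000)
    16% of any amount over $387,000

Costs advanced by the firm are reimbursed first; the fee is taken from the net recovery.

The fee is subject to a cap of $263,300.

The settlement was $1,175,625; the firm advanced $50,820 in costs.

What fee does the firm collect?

Fee base (net of costs): $1,175,625 − $50,820 = $1,124,805
First $144,000 at 32% = $46,080.00
Next $66,000 at 27% = $17,820.00
Next $177,000 at 20% = $35,400.00
Remaining $737,805 at 16% = $118,048.80
Fee: $46,080.00 + $17,820.00 + $35,400.00 + $118,048.80 = $217,348.80
$217,348.80 is under the $263,300 cap.

$217,348.80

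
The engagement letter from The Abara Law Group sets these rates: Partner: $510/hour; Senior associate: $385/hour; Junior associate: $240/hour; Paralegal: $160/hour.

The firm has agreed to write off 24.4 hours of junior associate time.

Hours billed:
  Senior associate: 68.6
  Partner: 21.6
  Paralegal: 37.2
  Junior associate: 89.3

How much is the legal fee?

Partner: 21.6 × $510 = $11,016.00
Senior associate: 68.6 × $385 = $26,411.00
Junior associate: 89.3 × $240 = $21,432.00
Paralegal: 37.2 × $160 = $5,952.00
Subtotal: $64,811.00
Write-off: 24.4 × $240 = $5,856.00
Total: $64,811.00 − $5,856.00 = $58,955.00

$58,955.00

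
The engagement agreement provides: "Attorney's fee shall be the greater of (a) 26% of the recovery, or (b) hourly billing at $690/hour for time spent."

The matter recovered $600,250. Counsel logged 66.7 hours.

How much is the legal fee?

(a) 26% of $600,250 = $156,065.00
(b) 66.7 × $690 = $46,023.00
The greater is (a): $156,065.00.

$156,065.00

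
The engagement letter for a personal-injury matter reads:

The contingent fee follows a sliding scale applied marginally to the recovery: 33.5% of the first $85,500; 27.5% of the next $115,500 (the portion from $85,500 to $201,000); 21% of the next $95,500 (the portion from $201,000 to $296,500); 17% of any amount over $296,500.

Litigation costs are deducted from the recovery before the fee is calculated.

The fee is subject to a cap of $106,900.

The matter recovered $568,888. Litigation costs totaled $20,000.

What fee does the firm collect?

$106,900.00

Fee base (net of costs): $568,888 − $20,000 = $548,888
First $85,500 at 33.5% = $28,642.50
Next $115,500 at 27.5% = $31,762.50
Next $95,500 at 21% = $20,055.00
Remaining $252,388 at 17% = $42,905.96
Fee: $28,642.50 + $31,762.50 + $20,055.00 + $42,905.96 = $123,365.96
$123,365.96 exceeds the $106,900 cap, so the fee is capped at $106,900.00.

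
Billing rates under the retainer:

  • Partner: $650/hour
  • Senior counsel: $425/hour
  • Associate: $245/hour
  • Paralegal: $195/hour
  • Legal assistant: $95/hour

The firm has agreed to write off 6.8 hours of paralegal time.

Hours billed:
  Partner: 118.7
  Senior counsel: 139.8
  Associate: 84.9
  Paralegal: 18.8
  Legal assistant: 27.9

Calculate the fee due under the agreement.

Partner: 118.7 × $650 = $77,155.00
Senior counsel: 139.8 × $425 = $59,415.00
Associate: 84.9 × $245 = $20,800.50
Paralegal: 18.8 × $195 = $3,666.00
Legal assistant: 27.9 × $95 = $2,650.50
Subtotal: $163,687.00
Write-off: 6.8 × $195 = $1,326.00
Total: $163,687.00 − $1,326.00 = $162,361.00

$162,361.00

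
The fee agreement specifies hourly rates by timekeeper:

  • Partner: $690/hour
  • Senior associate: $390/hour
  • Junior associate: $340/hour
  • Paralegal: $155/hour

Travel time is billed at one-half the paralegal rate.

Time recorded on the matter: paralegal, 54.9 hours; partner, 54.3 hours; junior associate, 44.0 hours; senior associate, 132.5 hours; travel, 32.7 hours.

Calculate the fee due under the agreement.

$115,145.75

Partner: 54.3 × $690 = $37,467.00
Senior associate: 132.5 × $390 = $51,675.00
Junior associate: 44.0 × $340 = $14,960.00
Paralegal: 54.9 × $155 = $8,509.50
Subtotal: $37,467.00 + $51,675.00 + $14,960.00 + $8,509.50 = $112,611.50
Travel: 32.7 × ($155 ÷ 2) = 32.7 × $77.50 = $2,534.25
Total: $112,611.50 + $2,534.25 = $115,145.75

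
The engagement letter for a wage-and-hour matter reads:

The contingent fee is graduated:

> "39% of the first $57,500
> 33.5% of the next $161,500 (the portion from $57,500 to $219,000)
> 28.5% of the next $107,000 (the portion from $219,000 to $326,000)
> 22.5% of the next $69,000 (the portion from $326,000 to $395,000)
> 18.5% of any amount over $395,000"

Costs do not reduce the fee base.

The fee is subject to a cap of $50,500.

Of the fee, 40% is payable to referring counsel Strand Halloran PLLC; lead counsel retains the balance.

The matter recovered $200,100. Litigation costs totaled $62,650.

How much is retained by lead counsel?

Fee base is the gross recovery, $200,100; costs are reimbursed separately.
First $57,500 at 39% = $22,425.00
Remaining $142,600 at 33.5% = $47,771.00
Fee: $22,425.00 + $47,771.00 = $70,196.00
$70,196.00 exceeds the $50,500 cap, so the fee is capped at $50,500.00.
Referral share: 40% of $50,500.00 = $20,200.00; lead counsel retains $50,500.00 − $20,200.00 = $30,300.00.

$30,300.00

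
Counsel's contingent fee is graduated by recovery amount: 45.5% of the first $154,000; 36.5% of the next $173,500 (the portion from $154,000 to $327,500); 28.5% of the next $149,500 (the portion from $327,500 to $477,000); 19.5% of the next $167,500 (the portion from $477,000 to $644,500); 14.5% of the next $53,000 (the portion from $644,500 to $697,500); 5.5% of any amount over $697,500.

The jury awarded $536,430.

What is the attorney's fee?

First $154,000 at 45.5% = $70,070.00
Next $173,500 at 36.5% = $63,327.50
Next $149,500 at 28.5% = $42,607.50
Remaining $59,430 at 19.5% = $11,588.85
Fee: $70,070.00 + $63,327.50 + $42,607.50 + $11,588.85 = $187,593.85

$187,593.85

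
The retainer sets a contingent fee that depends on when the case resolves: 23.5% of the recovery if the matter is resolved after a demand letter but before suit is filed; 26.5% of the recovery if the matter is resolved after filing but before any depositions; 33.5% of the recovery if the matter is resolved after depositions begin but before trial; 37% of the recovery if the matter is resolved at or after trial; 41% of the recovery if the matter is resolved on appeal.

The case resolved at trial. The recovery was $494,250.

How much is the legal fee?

$182,872.50

The matter resolved at trial, so the 37% rate applies.
$494,250 × 37% = $182,872.50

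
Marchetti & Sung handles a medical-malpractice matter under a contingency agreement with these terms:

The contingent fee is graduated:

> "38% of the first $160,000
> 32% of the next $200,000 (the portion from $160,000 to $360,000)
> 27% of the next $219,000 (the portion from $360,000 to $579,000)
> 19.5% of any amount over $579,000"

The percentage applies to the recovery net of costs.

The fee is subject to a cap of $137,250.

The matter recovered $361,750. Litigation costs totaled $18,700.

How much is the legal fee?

Fee base (net of costs): $361,750 − $18,700 = $343,050
First $160,000 at 38% = $60,800.00
Remaining $183,050 at 32% = $58,576.00
Fee: $60,800.00 + $58,576.00 = $119,376.00
$119,376.00 is under the $137,250 cap.

$119,376.00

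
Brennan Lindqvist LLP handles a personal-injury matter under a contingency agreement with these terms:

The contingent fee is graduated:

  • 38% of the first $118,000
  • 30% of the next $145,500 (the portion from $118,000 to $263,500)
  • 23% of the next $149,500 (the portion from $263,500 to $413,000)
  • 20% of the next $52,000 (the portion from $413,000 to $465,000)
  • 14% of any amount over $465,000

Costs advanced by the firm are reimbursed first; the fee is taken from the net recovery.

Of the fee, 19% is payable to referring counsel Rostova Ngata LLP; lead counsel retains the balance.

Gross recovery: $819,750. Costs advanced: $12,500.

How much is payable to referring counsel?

Fee base (net of costs): $819,750 − $12,500 = $807,250
First $118,000 at 38% = $44,840.00
Next $145,500 at 30% = $43,650.00
Next $149,500 at 23% = $34,385.00
Next $52,000 at 20% = $10,400.00
Remaining $342,250 at 14% = $47,915.00
Fee: $44,840.00 + $43,650.00 + $34,385.00 + $10,400.00 + $47,915.00 = $181,190.00
Referral share: 19% of $181,190.00 = $34,426.10; lead counsel retains $181,190.00 − $34,426.10 = $146,763.90.

$34,426.10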